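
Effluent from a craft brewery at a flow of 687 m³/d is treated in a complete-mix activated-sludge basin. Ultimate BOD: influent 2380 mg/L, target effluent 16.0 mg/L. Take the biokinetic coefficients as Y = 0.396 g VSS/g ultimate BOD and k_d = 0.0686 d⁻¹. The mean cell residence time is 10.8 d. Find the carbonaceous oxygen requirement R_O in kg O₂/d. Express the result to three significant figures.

R_O ≈ 1100 kg O₂/d

The observed yield is Y_obs = Y/(1 + k_d·θ_c) = 0.396 / (1 + 0.0686 × 10.8) = 0.396 / 1.741 = 0.2275 g VSS per g ultimate BOD removed.
Mass of ultimate BOD removed per day: Q(S₀ − S) = 687 × 2364 g/m³ = 1624 kg/d.
Net sludge production P_X = 0.2275 × 1624 = 369.4 kg VSS/d.
R_O = Q·ΔS − 1.42 P_X = 1624 − 524.6 = 1099 kg O₂/d.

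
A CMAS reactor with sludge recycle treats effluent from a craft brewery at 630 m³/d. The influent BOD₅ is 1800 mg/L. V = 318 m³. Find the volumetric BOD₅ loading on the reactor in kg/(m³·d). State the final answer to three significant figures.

L_v ≈ 3.57 kg BOD₅/(m³·d)

L_v = Q S₀ / V = 630 × 1800 × 10⁻³ / 318.0 = 3.566 kg/(m³·d).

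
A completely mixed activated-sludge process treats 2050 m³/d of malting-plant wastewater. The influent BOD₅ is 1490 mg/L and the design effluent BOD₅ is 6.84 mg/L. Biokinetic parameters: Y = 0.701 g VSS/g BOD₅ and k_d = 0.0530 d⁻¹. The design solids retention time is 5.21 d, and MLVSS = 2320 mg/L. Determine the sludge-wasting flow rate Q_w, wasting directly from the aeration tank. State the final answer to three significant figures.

From the SRT design equation V = Y Q (S₀−S) θ_c / [X (1 + k_d θ_c)] = 0.701 × 2050 × (1490 − 6.84) × 5.21 / [2320 × (1 + 0.0530 × 5.21)] = 1.11×10^7 / 2961 = 3751 m³.
Wasting from the aeration tank: Q_w = V / θ_c = 3751 / 5.21 = 719.9 m³/d.

Q_w ≈ 720 m³/d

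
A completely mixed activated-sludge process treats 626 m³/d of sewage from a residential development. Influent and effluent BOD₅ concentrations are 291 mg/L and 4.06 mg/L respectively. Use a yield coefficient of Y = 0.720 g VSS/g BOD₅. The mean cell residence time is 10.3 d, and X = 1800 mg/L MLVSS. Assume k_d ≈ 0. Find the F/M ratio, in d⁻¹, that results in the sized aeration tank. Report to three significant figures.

V·X = Y·Q·ΔS·θ_c gives V = 0.720 × 626 × (291 − 4.06) × 10.3 / 1800 = 740.1 m³.
F/M = applied load / biomass = Q·S₀/(V·X) = 626 × 291 / (740.1 × 1800) = 0.1368 d⁻¹.

F/M ≈ 0.137 d⁻¹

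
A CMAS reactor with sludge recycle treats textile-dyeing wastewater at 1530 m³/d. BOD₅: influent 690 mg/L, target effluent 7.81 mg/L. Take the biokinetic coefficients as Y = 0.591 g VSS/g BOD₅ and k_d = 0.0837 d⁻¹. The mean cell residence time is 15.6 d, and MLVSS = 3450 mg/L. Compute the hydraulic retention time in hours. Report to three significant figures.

τ ≈ 19.0 h

Steady-state biomass mass balance: V·X·(1 + k_d·θ_c) = Y·Q·(S₀ − S)·θ_c, so V = 0.591 × 1530 × (690 − 7.81) × 15.6 / [3450 × (1 + 0.0837 × 15.6)] = 9.62×10^6 / 7955 = 1210 m³.
τ = V/Q = 1210/1530 = 0.7907 d, or 18.98 h.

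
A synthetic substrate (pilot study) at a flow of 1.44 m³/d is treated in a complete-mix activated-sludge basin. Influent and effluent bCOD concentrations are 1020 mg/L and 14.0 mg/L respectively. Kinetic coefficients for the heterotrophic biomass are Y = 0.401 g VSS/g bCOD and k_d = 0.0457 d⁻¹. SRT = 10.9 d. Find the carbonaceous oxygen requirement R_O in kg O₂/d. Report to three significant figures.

R_O ≈ 0.898 kg O₂/d

The observed yield is Y_obs = Y/(1 + k_d·θ_c) = 0.401 / (1 + 0.0457 × 10.9) = 0.401 / 1.498 = 0.2677 g VSS per g bCOD removed.
Mass of bCOD removed per day: Q(S₀ − S) = 1.44 × 1006 g/m³ = 1.449 kg/d.
Net sludge production P_X = 0.2677 × 1.449 = 0.3878 kg VSS/d.
R_O = Q·ΔS − 1.42 P_X = 1.449 − 0.5506 = 0.8980 kg O₂/d.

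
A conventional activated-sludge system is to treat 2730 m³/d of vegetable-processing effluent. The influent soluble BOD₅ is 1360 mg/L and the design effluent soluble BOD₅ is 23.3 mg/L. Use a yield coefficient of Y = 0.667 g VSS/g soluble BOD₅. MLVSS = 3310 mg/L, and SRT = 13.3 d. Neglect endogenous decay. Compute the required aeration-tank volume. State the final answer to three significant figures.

V·X = Y·Q·ΔS·θ_c gives V = 0.667 × 2730 × (1360 − 23.3) × 13.3 / 3310 = 9780 m³.

V ≈ 9780 m³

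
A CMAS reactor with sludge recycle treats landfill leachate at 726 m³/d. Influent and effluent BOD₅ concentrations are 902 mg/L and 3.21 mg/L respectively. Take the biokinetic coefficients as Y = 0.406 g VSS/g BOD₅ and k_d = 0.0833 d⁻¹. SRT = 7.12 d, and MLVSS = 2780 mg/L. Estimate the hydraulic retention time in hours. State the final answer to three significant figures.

τ ≈ 14.1 h

From the SRT design equation V = Y Q (S₀−S) θ_c / [X (1 + k_d θ_c)] = 0.406 × 726 × (902 − 3.21) × 7.12 / [2780 × (1 + 0.0833 × 7.12)] = 1.89×10^6 / 4429 = 425.9 m³.
HRT = V/Q = 425.9 m³ / 726 m³·d⁻¹ = 0.5866 d × 24 = 14.08 h.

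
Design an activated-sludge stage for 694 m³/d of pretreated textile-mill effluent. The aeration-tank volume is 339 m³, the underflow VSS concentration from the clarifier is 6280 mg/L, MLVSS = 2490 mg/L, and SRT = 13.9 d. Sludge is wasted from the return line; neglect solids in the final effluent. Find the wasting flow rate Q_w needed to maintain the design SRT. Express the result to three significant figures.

Q_w ≈ 9.67 m³/d

Q_w = (V·X)/(θ_c X_r) = 339.0 × 2490 / (13.9 × 6280) = 9.670 m³/d.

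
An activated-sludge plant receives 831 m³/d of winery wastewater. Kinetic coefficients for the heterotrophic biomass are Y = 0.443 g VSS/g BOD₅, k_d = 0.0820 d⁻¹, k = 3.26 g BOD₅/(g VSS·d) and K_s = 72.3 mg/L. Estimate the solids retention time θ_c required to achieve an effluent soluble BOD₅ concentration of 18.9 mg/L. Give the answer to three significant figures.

At the target effluent, Y k S/(K_s+S) = 0.443×3.26×18.9/91.20 = 0.2993 d⁻¹.
θ_c = 1/(μ − k_d) = 1/(0.2993 − 0.0820) = 1/0.2173 = 4.602 d.

θ_c ≈ 4.60 d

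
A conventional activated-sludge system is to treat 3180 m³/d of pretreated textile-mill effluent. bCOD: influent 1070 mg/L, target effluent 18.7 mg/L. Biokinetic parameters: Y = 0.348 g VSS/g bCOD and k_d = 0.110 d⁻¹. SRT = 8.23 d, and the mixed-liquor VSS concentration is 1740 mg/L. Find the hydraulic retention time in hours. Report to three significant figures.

Steady-state biomass mass balance: V·X·(1 + k_d·θ_c) = Y·Q·(S₀ − S)·θ_c, so V = 0.348 × 3180 × (1070 − 18.7) × 8.23 / [1740 × (1 + 0.110 × 8.23)] = 9.57×10^6 / 3315 = 2888 m³.
HRT = V/Q = 2888 m³ / 3180 m³·d⁻¹ = 0.9082 d × 24 = 21.80 h.

τ ≈ 21.8 h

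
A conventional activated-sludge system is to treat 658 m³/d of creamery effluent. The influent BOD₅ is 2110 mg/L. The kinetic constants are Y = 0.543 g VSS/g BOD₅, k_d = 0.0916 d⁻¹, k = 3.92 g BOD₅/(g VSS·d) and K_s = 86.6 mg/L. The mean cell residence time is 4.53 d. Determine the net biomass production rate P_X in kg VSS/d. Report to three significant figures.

P_X ≈ 529 kg VSS/d

From the Monod/SRT balance for a CMAS, S = K_s·(1+k_d θ_c)/[θ_c·(Y k − k_d) − 1] = 86.6 × (1 + 0.0916 × 4.53) / [4.53 × (0.543 × 3.92 − 0.0916) − 1] = 122.5 / 8.227 = 14.89 mg/L.
Correct the yield for decay: Y_obs = Y/(1 + k_d θ_c) = 0.543 / (1 + 0.0916 × 4.53) = 0.543 / 1.415 = 0.3838.
Substrate removed = Q·(S₀ − S) = 658 m³/d × (2110 − 14.9) g/m³ = 1.38×10^6 g/d = 1379 kg/d.
So the net sludge growth is P_X = 0.3838 × 1379 = 529.0 kg VSS/d.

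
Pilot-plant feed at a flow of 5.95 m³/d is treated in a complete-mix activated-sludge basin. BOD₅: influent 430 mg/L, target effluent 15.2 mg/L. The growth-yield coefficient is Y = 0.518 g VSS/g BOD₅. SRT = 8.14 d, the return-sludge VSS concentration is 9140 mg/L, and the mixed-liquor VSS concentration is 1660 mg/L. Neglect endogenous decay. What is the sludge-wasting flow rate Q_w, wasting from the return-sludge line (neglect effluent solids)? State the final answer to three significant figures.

With k_d = 0 the design equation reduces to V = Y Q (S₀−S) θ_c / X = 0.518 × 5.95 × (430 − 15.2) × 8.14 / 1660 = 6.269 m³.
Q_w = (V·X)/(θ_c X_r) = 6.269 × 1660 / (8.14 × 9140) = 0.1399 m³/d.

Q_w ≈ 0.140 m³/d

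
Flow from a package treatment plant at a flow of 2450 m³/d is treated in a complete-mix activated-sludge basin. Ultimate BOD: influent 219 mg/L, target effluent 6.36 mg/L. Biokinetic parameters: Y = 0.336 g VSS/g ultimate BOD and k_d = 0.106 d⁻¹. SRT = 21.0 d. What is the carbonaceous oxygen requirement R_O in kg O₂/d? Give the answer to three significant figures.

R_O ≈ 444 kg O₂/d

Y_obs = Y / (1 + k_d θ_c) = 0.336 / (1 + 0.106 × 21.0) = 0.336 / 3.226 = 0.1042.
Mass of ultimate BOD removed per day: Q(S₀ − S) = 2450 × 212.6 g/m³ = 521.0 kg/d.
P_X = Y_obs·Q·(S₀ − S) = 0.1042 × 521.0 = 54.26 kg VSS/d.
Carbonaceous O₂ demand = substrate oxidised − cell-mass equivalent = 521.0 − 1.42 × 54.26 = 443.9 kg O₂/d.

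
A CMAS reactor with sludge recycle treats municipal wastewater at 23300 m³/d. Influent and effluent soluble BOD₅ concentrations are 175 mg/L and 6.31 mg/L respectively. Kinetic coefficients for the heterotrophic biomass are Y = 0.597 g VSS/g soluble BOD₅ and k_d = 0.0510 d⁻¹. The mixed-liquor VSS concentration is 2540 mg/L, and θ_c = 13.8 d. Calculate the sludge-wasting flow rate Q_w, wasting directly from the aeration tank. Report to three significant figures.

Q_w ≈ 542 m³/d

From the SRT design equation V = Y Q (S₀−S) θ_c / [X (1 + k_d θ_c)] = 0.597 × 23300 × (175 − 6.31) × 13.8 / [2540 × (1 + 0.0510 × 13.8)] = 3.24×10^7 / 4328 = 7482 m³.
Wasting from the aeration tank: Q_w = V / θ_c = 7482 / 13.8 = 542.2 m³/d.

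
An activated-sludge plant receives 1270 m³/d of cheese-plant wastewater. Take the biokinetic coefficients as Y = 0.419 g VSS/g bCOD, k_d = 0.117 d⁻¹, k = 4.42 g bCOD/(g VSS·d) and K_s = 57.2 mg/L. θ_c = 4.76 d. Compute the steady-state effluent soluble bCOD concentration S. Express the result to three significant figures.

Effluent substrate depends only on kinetics and SRT: S = K_s(1 + k_d θ_c) / [θ_c(Yk − k_d) − 1] = 57.2 × (1 + 0.117 × 4.76) / [4.76 × (0.419 × 4.42 − 0.117) − 1] = 89.06 / 7.259 = 12.27 mg/L.

S ≈ 12.3 mg/L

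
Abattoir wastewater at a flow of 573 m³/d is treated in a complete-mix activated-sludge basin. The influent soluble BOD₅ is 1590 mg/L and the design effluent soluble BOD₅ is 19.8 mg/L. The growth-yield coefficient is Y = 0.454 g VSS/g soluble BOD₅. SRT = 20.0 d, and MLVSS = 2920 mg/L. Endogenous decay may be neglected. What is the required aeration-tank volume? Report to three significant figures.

With k_d = 0 the design equation reduces to V = Y Q (S₀−S) θ_c / X = 0.454 × 573 × (1590 − 19.8) × 20.0 / 2920 = 2798 m³.

V ≈ 2800 m³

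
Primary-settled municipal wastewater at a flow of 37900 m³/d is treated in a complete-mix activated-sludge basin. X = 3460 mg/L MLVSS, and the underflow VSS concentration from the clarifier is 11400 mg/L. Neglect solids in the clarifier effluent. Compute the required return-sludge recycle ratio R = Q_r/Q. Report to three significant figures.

R = Q_r/Q = X/(X_r − X) = 3460 / (11400 − 3460) = 0.4358.

R ≈ 0.436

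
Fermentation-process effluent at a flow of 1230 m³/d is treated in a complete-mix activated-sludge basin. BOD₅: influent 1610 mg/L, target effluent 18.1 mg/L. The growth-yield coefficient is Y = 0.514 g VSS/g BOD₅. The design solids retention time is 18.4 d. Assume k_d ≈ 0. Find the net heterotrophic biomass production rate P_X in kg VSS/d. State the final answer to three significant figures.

P_X ≈ 1010 kg VSS/d

No decay correction is needed, so Y_obs = Y = 0.514.
Substrate removed = Q·(S₀ − S) = 1230 m³/d × (1610 − 18.1) g/m³ = 1.96×10^6 g/d = 1958 kg/d.
Net biomass production P_X = Y_obs × Q·(S₀ − S) = 0.5140 × 1958 = 1006 kg VSS/d.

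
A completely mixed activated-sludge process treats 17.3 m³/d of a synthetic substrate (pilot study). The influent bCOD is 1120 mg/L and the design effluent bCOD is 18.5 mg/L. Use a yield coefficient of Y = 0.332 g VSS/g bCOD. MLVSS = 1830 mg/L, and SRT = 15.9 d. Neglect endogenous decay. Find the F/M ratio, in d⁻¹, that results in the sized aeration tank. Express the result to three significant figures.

F/M ≈ 0.193 d⁻¹

V·X = Y·Q·ΔS·θ_c gives V = 0.332 × 17.3 × (1120 − 18.5) × 15.9 / 1830 = 54.97 m³.
F/M = applied load / biomass = Q·S₀/(V·X) = 17.3 × 1120 / (54.97 × 1830) = 0.1926 d⁻¹.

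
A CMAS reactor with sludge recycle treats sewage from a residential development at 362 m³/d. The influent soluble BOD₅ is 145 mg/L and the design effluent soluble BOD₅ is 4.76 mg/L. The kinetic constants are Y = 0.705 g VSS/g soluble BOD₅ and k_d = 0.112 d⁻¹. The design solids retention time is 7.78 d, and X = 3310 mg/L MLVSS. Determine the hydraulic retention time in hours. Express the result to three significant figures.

Steady-state biomass mass balance: V·X·(1 + k_d·θ_c) = Y·Q·(S₀ − S)·θ_c, so V = 0.705 × 362 × (145 − 4.76) × 7.78 / [3310 × (1 + 0.112 × 7.78)] = 2.78×10^5 / 6194 = 44.95 m³.
τ = V/Q = 44.95/362 = 0.1242 d, or 2.980 h.

τ ≈ 2.98 h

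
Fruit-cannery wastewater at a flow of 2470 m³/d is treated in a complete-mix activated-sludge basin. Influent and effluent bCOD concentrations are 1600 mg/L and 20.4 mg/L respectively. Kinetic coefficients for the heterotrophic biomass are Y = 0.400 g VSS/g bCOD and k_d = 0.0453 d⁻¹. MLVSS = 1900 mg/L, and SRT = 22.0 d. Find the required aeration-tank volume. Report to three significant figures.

From the SRT design equation V = Y Q (S₀−S) θ_c / [X (1 + k_d θ_c)] = 0.400 × 2470 × (1600 − 20.4) × 22.0 / [1900 × (1 + 0.0453 × 22.0)] = 3.43×10^7 / 3794 = 9051 m³.

V ≈ 9050 m³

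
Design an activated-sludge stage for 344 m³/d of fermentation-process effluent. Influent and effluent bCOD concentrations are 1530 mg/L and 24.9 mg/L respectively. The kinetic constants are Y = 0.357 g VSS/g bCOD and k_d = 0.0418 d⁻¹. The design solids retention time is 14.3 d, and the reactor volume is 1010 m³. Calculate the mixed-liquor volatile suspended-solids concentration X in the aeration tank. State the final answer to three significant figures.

From V·X·(1 + k_d·θ_c) = Y·Q·(S₀ − S)·θ_c: X = 0.357 × 344 × (1530 − 24.9) × 14.3 / [1010 × (1 + 0.0418 × 14.3)] = 1638 mg/L.

X ≈ 1640 mg/L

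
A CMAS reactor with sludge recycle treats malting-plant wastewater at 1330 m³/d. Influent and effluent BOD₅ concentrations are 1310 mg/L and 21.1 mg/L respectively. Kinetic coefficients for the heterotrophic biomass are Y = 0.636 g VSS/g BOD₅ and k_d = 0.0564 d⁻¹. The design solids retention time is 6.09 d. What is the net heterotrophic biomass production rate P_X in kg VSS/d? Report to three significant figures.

P_X ≈ 812 kg VSS/d

The observed yield is Y_obs = Y/(1 + k_d·θ_c) = 0.636 / (1 + 0.0564 × 6.09) = 0.636 / 1.343 = 0.4734 g VSS per g BOD₅ removed.
Substrate removed = Q·(S₀ − S) = 1330 m³/d × (1310 − 21.1) g/m³ = 1.71×10^6 g/d = 1714 kg/d.
Net biomass production P_X = Y_obs × Q·(S₀ − S) = 0.4734 × 1714 = 811.5 kg VSS/d.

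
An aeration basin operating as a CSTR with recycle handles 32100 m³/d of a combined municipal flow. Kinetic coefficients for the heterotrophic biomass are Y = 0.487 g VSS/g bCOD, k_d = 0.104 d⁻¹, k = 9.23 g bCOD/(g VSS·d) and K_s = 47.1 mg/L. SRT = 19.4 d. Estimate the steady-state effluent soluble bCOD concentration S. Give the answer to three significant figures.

S ≈ 1.69 mg/L

Effluent substrate depends only on kinetics and SRT: S = K_s(1 + k_d θ_c) / [θ_c(Yk − k_d) − 1] = 47.1 × (1 + 0.104 × 19.4) / [19.4 × (0.487 × 9.23 − 0.104) − 1] = 142.1 / 84.19 = 1.688 mg/L.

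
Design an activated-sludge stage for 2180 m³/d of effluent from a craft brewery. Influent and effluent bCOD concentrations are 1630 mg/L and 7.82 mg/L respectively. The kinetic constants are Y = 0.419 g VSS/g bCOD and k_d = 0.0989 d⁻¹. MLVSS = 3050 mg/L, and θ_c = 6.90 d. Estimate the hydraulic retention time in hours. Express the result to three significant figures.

τ ≈ 21.9 h

From the SRT design equation V = Y Q (S₀−S) θ_c / [X (1 + k_d θ_c)] = 0.419 × 2180 × (1630 − 7.82) × 6.90 / [3050 × (1 + 0.0989 × 6.90)] = 1.02×10^7 / 5131 = 1992 m³.
τ = V/Q = 1992/2180 = 0.9140 d, or 21.94 h.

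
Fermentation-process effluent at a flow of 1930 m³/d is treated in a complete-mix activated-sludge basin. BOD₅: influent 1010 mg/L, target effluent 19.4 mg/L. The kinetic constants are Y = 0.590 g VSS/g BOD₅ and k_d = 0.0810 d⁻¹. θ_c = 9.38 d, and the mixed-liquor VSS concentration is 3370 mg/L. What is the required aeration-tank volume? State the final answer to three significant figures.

V ≈ 1780 m³

Steady-state biomass mass balance: V·X·(1 + k_d·θ_c) = Y·Q·(S₀ − S)·θ_c, so V = 0.590 × 1930 × (1010 − 19.4) × 9.38 / [3370 × (1 + 0.0810 × 9.38)] = 1.06×10^7 / 5930 = 1784 m³.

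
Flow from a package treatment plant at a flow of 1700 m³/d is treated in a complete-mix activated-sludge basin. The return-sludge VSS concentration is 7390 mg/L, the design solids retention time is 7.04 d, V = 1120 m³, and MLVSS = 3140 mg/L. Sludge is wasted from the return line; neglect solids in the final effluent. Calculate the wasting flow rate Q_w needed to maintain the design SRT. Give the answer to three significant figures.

θ_c = V·X/(Q_w·X_r) when wasting from the recycle, so Q_w = V·X/(θ_c·X_r) = 1120 × 3140 / (7.04 × 7390) = 67.60 m³/d.

Q_w ≈ 67.6 m³/d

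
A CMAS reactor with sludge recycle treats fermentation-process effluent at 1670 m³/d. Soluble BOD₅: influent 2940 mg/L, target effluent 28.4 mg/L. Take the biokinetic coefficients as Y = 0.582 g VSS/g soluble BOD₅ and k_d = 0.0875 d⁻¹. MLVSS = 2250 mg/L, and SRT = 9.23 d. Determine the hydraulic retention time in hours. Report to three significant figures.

τ ≈ 92.3 h

Rearranging the biomass balance for a CMAS with decay, V = Y·Q·ΔS·θ_c / [X·(1+k_d θ_c)] = 0.582 × 1670 × (2940 − 28.4) × 9.23 / [2250 × (1 + 0.0875 × 9.23)] = 2.61×10^7 / 4067 = 6422 m³.
HRT = V/Q = 6422 m³ / 1670 m³·d⁻¹ = 3.846 d × 24 = 92.29 h.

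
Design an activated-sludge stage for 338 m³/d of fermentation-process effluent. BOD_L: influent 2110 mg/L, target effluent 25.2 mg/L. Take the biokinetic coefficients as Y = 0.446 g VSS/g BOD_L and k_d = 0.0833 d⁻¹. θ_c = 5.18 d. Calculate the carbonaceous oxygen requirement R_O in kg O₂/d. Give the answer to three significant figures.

Observed yield with endogenous decay: Y_obs = Y / (1 + k_d·θ_c) = 0.446 / (1 + 0.0833 × 5.18) = 0.446 / 1.431 = 0.3116 g VSS/g BOD_L.
ΔS = 2110 − 25.2 = 2085 mg/L, so the substrate removal rate is 338 × 2085/1000 = 704.7 kg BOD_L/d.
Net sludge production P_X = 0.3116 × 704.7 = 219.5 kg VSS/d.
R_O = Q·ΔS − 1.42 P_X = 704.7 − 311.8 = 392.9 kg O₂/d.

R_O ≈ 393 kg O₂/d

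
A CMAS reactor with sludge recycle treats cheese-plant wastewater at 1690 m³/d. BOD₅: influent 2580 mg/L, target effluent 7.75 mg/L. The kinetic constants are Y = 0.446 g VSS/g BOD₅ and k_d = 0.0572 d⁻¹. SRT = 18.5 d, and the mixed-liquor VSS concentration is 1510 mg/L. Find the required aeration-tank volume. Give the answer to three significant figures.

Rearranging the biomass balance for a CMAS with decay, V = Y·Q·ΔS·θ_c / [X·(1+k_d θ_c)] = 0.446 × 1690 × (2580 − 7.75) × 18.5 / [1510 × (1 + 0.0572 × 18.5)] = 3.59×10^7 / 3108 = 11541 m³.

V ≈ 11500 m³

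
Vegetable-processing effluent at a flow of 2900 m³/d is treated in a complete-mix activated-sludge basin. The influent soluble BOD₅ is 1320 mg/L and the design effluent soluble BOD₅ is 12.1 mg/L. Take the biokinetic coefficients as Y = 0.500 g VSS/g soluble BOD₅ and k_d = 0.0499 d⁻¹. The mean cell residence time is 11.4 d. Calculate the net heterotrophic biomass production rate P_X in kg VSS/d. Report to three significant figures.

P_X ≈ 1210 kg VSS/d

The observed yield is Y_obs = Y/(1 + k_d·θ_c) = 0.500 / (1 + 0.0499 × 11.4) = 0.500 / 1.569 = 0.3187 g VSS per g soluble BOD₅ removed.
Mass of soluble BOD₅ removed per day: Q(S₀ − S) = 2900 × 1308 g/m³ = 3793 kg/d.
Biomass produced: P_X = Y_obs·Q·ΔS = 0.3187 × 3793 ≈ 1209 kg VSS/d.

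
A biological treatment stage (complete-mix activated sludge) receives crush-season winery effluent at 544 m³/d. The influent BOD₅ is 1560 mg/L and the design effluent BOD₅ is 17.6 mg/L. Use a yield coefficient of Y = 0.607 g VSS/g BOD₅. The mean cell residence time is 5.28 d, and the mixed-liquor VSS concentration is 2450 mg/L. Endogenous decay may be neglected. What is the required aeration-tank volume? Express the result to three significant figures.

V·X = Y·Q·ΔS·θ_c gives V = 0.607 × 544 × (1560 − 17.6) × 5.28 / 2450 = 1098 m³.

V ≈ 1100 m³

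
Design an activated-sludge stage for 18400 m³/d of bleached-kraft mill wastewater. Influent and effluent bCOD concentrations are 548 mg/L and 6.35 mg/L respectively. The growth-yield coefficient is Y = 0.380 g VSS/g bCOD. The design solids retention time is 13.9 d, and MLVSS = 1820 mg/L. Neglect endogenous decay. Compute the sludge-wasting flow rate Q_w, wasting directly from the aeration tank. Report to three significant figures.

With k_d = 0 the design equation reduces to V = Y Q (S₀−S) θ_c / X = 0.380 × 18400 × (548 − 6.35) × 13.9 / 1820 = 28924 m³.
Wasting from the aeration tank: Q_w = V / θ_c = 28924 / 13.9 = 2081 m³/d.

Q_w ≈ 2080 m³/d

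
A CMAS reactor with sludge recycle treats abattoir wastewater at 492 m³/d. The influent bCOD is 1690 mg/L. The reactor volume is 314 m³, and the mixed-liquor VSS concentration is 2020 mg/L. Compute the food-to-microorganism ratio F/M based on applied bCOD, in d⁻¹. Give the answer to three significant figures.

F/M = Q·S₀ / (V·X) = 492 × 1690 / (314.0 × 2020) = 1.311 g bCOD·(g VSS·d)⁻¹.

F/M ≈ 1.31 d⁻¹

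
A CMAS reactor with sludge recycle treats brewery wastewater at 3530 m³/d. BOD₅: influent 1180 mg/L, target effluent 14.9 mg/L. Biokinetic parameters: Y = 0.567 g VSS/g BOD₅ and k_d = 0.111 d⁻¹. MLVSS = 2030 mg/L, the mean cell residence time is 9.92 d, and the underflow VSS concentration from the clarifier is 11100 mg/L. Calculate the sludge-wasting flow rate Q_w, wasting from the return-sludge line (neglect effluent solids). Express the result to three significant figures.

Q_w ≈ 100.0 m³/d

Steady-state biomass mass balance: V·X·(1 + k_d·θ_c) = Y·Q·(S₀ − S)·θ_c, so V = 0.567 × 3530 × (1180 − 14.9) × 9.92 / [2030 × (1 + 0.111 × 9.92)] = 2.31×10^7 / 4265 = 5424 m³.
Q_w = (V·X)/(θ_c X_r) = 5424 × 2030 / (9.92 × 11100) = 99.99 m³/d.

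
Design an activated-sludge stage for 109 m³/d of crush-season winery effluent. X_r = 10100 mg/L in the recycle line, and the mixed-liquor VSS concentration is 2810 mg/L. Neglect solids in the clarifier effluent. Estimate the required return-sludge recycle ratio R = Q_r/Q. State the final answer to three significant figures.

R = Q_r/Q = X/(X_r − X) = 2810 / (10100 − 2810) = 0.3855.

R ≈ 0.385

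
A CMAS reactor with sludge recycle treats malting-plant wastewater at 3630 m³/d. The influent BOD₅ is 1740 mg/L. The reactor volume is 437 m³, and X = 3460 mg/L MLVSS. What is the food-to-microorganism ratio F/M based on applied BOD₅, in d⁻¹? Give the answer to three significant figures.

F/M = applied load / biomass = Q·S₀/(V·X) = 3630 × 1740 / (437.0 × 3460) = 4.177 d⁻¹.

F/M ≈ 4.18 d⁻¹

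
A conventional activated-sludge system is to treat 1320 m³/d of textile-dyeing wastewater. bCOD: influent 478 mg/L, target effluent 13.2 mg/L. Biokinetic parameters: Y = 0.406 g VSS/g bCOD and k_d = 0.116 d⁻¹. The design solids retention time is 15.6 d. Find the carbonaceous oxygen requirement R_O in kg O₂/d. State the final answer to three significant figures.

R_O ≈ 488 kg O₂/d

Observed yield with endogenous decay: Y_obs = Y / (1 + k_d·θ_c) = 0.406 / (1 + 0.116 × 15.6) = 0.406 / 2.810 = 0.1445 g VSS/g bCOD.
Substrate removed = Q·(S₀ − S) = 1320 m³/d × (478 − 13.2) g/m³ = 6.14×10^5 g/d = 613.5 kg/d.
P_X = Y_obs·Q·(S₀ − S) = 0.1445 × 613.5 = 88.66 kg VSS/d.
Carbonaceous O₂ demand = substrate oxidised − cell-mass equivalent = 613.5 − 1.42 × 88.66 = 487.6 kg O₂/d.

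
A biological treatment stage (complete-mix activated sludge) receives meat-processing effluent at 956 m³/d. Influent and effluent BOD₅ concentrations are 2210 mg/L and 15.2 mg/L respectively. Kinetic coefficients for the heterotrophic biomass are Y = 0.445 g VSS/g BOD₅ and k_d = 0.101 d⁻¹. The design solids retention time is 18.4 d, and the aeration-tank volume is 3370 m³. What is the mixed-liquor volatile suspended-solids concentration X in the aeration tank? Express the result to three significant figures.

Solving the biomass balance for X: X = Y Q (S₀−S) θ_c / [V (1+k_d θ_c)] = 0.445 × 956 × (2210 − 15.2) × 18.4 / [3370 × (1 + 0.101 × 18.4)] = 1784 mg/L.

X ≈ 1780 mg/L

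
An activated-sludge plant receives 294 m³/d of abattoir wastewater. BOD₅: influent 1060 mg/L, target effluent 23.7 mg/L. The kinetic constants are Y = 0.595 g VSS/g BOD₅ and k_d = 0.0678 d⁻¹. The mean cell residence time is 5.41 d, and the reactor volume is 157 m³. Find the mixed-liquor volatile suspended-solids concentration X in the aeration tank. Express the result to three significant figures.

X ≈ 4570 mg/L

Solving the biomass balance for X: X = Y Q (S₀−S) θ_c / [V (1+k_d θ_c)] = 0.595 × 294 × (1060 − 23.7) × 5.41 / [157 × (1 + 0.0678 × 5.41)] = 4570 mg/L.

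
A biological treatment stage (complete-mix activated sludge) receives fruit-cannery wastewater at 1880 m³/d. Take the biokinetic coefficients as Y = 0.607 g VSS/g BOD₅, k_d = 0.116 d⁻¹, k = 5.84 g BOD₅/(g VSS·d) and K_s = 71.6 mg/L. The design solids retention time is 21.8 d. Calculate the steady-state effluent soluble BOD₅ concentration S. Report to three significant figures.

S ≈ 3.43 mg/L

Effluent substrate depends only on kinetics and SRT: S = K_s(1 + k_d θ_c) / [θ_c(Yk − k_d) − 1] = 71.6 × (1 + 0.116 × 21.8) / [21.8 × (0.607 × 5.84 − 0.116) − 1] = 252.7 / 73.75 = 3.426 mg/L.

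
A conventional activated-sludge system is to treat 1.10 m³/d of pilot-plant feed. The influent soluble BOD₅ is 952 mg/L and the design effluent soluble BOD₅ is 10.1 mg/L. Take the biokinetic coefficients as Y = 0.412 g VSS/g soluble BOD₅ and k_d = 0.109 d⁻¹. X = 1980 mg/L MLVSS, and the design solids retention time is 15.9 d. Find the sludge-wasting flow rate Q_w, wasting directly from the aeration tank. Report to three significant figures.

Q_w ≈ 0.0789 m³/d

From the SRT design equation V = Y Q (S₀−S) θ_c / [X (1 + k_d θ_c)] = 0.412 × 1.10 × (952 − 10.1) × 15.9 / [1980 × (1 + 0.109 × 15.9)] = 6.79×10^3 / 5412 = 1.254 m³.
Wasting from the aeration tank: Q_w = V / θ_c = 1.254 / 15.9 = 0.07888 m³/d.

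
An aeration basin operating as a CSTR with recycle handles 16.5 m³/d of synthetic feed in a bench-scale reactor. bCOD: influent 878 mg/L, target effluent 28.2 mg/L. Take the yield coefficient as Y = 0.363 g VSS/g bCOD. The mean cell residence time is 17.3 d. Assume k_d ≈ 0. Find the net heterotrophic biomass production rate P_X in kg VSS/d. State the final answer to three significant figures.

P_X ≈ 5.09 kg VSS/d

With endogenous decay neglected, the observed yield equals the true yield: Y_obs = Y = 0.363 g VSS/g bCOD.
ΔS = 878 − 28.2 = 849.8 mg/L, so the substrate removal rate is 16.5 × 849.8/1000 = 14.02 kg bCOD/d.
So the net sludge growth is P_X = 0.3630 × 14.02 = 5.090 kg VSS/d.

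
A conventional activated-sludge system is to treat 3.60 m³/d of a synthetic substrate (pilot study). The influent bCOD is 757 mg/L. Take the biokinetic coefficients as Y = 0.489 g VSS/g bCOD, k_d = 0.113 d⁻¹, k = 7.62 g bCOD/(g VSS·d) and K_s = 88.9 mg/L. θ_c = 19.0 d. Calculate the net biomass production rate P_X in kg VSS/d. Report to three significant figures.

P_X ≈ 0.421 kg VSS/d

From the Monod/SRT balance for a CMAS, S = K_s·(1+k_d θ_c)/[θ_c·(Y k − k_d) − 1] = 88.9 × (1 + 0.113 × 19.0) / [19.0 × (0.489 × 7.62 − 0.113) − 1] = 279.8 / 67.65 = 4.135 mg/L.
Y_obs = Y / (1 + k_d θ_c) = 0.489 / (1 + 0.113 × 19.0) = 0.489 / 3.147 = 0.1554.
Mass of bCOD removed per day: Q(S₀ − S) = 3.60 × 752.9 g/m³ = 2.710 kg/d.
Net biomass production P_X = Y_obs × Q·(S₀ − S) = 0.1554 × 2.710 = 0.4211 kg VSS/d.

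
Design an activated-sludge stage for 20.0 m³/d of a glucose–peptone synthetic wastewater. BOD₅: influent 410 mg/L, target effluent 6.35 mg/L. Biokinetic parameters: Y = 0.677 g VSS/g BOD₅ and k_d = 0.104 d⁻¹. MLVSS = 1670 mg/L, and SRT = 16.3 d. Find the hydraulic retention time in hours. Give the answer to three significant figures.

Steady-state biomass mass balance: V·X·(1 + k_d·θ_c) = Y·Q·(S₀ − S)·θ_c, so V = 0.677 × 20.0 × (410 − 6.35) × 16.3 / [1670 × (1 + 0.104 × 16.3)] = 8.91×10^4 / 4501 = 19.79 m³.
HRT = V/Q = 19.79 m³ / 20.0 m³·d⁻¹ = 0.9896 d × 24 = 23.75 h.

τ ≈ 23.8 h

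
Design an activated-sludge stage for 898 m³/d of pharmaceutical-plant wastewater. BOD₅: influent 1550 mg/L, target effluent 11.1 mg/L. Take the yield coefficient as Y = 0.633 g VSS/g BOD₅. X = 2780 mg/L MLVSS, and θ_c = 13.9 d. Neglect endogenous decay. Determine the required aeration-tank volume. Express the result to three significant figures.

Biomass mass balance (decay neglected): V·X = Y·Q·(S₀ − S)·θ_c, so V = 0.633 × 898 × (1550 − 11.1) × 13.9 / 2780 = 4374 m³.

V ≈ 4370 m³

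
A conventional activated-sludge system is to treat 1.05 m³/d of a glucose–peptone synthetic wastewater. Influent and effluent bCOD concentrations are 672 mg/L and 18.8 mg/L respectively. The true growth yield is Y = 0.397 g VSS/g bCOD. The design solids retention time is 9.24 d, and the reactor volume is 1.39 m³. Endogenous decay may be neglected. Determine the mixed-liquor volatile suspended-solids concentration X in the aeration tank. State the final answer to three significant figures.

X = Y·Q·ΔS·θ_c / V = 0.397 × 1.05 × (672 − 18.8) × 9.24 / 1.39 = 1810 mg/L.

X ≈ 1810 mg/L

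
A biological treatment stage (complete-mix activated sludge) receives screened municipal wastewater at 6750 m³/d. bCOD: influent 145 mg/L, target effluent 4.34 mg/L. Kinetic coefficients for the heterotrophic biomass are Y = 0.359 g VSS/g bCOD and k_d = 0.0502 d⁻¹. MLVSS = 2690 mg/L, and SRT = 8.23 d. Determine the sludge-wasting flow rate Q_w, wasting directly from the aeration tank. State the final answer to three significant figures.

Rearranging the biomass balance for a CMAS with decay, V = Y·Q·ΔS·θ_c / [X·(1+k_d θ_c)] = 0.359 × 6750 × (145 − 4.34) × 8.23 / [2690 × (1 + 0.0502 × 8.23)] = 2.81×10^6 / 3801 = 738.0 m³.
With mixed-liquor wasting, θ_c = V/Q_w, so Q_w = V/θ_c = 738.0/8.23 = 89.67 m³/d.

Q_w ≈ 89.7 m³/d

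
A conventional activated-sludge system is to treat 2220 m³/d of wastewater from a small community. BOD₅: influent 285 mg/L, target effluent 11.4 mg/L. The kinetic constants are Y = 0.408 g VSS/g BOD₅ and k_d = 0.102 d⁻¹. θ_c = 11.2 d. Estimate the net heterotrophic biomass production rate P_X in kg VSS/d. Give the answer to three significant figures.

P_X ≈ 116 kg VSS/d

Observed yield with endogenous decay: Y_obs = Y / (1 + k_d·θ_c) = 0.408 / (1 + 0.102 × 11.2) = 0.408 / 2.142 = 0.1904 g VSS/g BOD₅.
Substrate removed = Q·(S₀ − S) = 2220 m³/d × (285 − 11.4) g/m³ = 6.07×10^5 g/d = 607.4 kg/d.
Biomass produced: P_X = Y_obs·Q·ΔS = 0.1904 × 607.4 ≈ 115.7 kg VSS/d.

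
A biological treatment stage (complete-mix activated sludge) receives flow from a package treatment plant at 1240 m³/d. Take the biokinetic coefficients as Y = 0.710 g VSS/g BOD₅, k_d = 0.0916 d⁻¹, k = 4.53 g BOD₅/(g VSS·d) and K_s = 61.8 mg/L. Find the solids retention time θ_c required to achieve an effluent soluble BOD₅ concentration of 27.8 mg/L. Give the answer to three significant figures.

θ_c ≈ 1.10 d

At the target effluent, Y k S/(K_s+S) = 0.710×4.53×27.8/89.60 = 0.9979 d⁻¹.
1/θ_c = 0.9979 − 0.0916 = 0.9063 d⁻¹, so θ_c = 1.103 d.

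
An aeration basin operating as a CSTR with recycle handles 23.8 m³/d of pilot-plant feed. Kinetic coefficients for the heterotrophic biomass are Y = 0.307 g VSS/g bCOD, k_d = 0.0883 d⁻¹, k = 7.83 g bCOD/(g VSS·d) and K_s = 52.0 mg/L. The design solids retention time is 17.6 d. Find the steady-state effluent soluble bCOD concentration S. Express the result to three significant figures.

Effluent substrate depends only on kinetics and SRT: S = K_s(1 + k_d θ_c) / [θ_c(Yk − k_d) − 1] = 52.0 × (1 + 0.0883 × 17.6) / [17.6 × (0.307 × 7.83 − 0.0883) − 1] = 132.8 / 39.75 = 3.341 mg/L.

S ≈ 3.34 mg/L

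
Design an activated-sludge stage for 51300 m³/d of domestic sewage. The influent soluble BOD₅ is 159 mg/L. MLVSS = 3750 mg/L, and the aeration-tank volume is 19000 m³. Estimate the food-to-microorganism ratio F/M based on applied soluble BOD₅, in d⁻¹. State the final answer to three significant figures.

F/M ≈ 0.114 d⁻¹

F/M = applied load / biomass = Q·S₀/(V·X) = 51300 × 159 / (19000 × 3750) = 0.1145 d⁻¹.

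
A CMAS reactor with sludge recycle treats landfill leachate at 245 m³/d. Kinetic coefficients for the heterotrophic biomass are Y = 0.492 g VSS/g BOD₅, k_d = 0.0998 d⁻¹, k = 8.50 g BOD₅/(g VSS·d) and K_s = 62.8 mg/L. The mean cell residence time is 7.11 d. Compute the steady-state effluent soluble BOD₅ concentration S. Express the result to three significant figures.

S ≈ 3.83 mg/L

For a completely mixed reactor with recycle the Lawrence–McCarty relation gives S = K_s·(1 + k_d·θ_c) / [θ_c·(Y·k − k_d) − 1] = 62.8 × (1 + 0.0998 × 7.11) / [7.11 × (0.492 × 8.50 − 0.0998) − 1] = 107.4 / 28.02 = 3.831 mg/L.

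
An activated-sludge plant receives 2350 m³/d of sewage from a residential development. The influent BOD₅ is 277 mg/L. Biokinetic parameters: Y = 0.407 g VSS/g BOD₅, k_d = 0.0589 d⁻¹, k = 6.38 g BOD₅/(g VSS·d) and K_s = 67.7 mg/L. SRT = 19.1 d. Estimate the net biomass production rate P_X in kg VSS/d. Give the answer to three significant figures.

For a completely mixed reactor with recycle the Lawrence–McCarty relation gives S = K_s·(1 + k_d·θ_c) / [θ_c·(Y·k − k_d) − 1] = 67.7 × (1 + 0.0589 × 19.1) / [19.1 × (0.407 × 6.38 − 0.0589) − 1] = 143.9 / 47.47 = 3.031 mg/L.
Correct the yield for decay: Y_obs = Y/(1 + k_d θ_c) = 0.407 / (1 + 0.0589 × 19.1) = 0.407 / 2.125 = 0.1915.
Mass of BOD₅ removed per day: Q(S₀ − S) = 2350 × 274.0 g/m³ = 643.8 kg/d.
So the net sludge growth is P_X = 0.1915 × 643.8 = 123.3 kg VSS/d.

P_X ≈ 123 kg VSS/d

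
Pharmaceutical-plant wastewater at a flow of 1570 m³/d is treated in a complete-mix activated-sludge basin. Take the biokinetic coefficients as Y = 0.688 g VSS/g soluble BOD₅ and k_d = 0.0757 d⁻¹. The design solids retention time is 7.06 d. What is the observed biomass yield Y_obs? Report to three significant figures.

Correct the yield for decay: Y_obs = Y/(1 + k_d θ_c) = 0.688 / (1 + 0.0757 × 7.06) = 0.688 / 1.534 = 0.4484.

Y_obs ≈ 0.448 g VSS/g soluble BOD₅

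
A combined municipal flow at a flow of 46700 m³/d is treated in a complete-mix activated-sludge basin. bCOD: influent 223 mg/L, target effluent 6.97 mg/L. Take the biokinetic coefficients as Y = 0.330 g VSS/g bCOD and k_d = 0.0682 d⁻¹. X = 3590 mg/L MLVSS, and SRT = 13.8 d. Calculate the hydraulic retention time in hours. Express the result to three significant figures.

Rearranging the biomass balance for a CMAS with decay, V = Y·Q·ΔS·θ_c / [X·(1+k_d θ_c)] = 0.330 × 46700 × (223 − 6.97) × 13.8 / [3590 × (1 + 0.0682 × 13.8)] = 4.59×10^7 / 6969 = 6593 m³.
τ = V/Q = 6593/46700 = 0.1412 d, or 3.388 h.

τ ≈ 3.39 h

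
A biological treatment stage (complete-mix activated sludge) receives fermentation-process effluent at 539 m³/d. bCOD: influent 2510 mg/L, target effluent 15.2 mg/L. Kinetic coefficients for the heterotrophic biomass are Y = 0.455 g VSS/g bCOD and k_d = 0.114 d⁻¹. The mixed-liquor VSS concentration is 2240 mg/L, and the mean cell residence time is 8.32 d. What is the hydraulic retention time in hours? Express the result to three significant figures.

τ ≈ 51.9 h

Rearranging the biomass balance for a CMAS with decay, V = Y·Q·ΔS·θ_c / [X·(1+k_d θ_c)] = 0.455 × 539 × (2510 − 15.2) × 8.32 / [2240 × (1 + 0.114 × 8.32)] = 5.09×10^6 / 4365 = 1166 m³.
HRT = V/Q = 1166 m³ / 539 m³·d⁻¹ = 2.164 d × 24 = 51.93 h.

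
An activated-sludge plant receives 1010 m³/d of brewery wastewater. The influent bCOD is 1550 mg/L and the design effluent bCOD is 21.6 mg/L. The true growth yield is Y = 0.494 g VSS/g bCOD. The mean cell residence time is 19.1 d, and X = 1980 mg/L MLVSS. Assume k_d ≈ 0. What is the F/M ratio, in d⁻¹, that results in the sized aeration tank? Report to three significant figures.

V·X = Y·Q·ΔS·θ_c gives V = 0.494 × 1010 × (1550 − 21.6) × 19.1 / 1980 = 7356 m³.
F/M = Q·S₀ / (V·X) = 1010 × 1550 / (7356 × 1980) = 0.1075 g bCOD·(g VSS·d)⁻¹.

F/M ≈ 0.107 d⁻¹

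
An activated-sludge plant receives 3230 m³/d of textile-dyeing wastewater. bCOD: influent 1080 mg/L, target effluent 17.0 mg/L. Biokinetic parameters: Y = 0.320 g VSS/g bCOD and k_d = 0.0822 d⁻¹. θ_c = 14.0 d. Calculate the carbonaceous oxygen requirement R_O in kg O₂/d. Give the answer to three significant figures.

Y_obs = Y / (1 + k_d θ_c) = 0.320 / (1 + 0.0822 × 14.0) = 0.320 / 2.151 = 0.1488.
Mass of bCOD removed per day: Q(S₀ − S) = 3230 × 1063 g/m³ = 3433 kg/d.
Net sludge production P_X = 0.1488 × 3433 = 510.8 kg VSS/d.
R_O = Q·ΔS − 1.42 P_X = 3433 − 725.4 = 2708 kg O₂/d.

R_O ≈ 2710 kg O₂/d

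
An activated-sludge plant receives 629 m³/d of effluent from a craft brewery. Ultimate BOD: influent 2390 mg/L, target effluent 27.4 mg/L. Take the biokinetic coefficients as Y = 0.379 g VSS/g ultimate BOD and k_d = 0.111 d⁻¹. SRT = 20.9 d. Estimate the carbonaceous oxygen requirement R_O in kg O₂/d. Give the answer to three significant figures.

R_O ≈ 1250 kg O₂/d

Observed yield with endogenous decay: Y_obs = Y / (1 + k_d·θ_c) = 0.379 / (1 + 0.111 × 20.9) = 0.379 / 3.320 = 0.1142 g VSS/g ultimate BOD.
Q·(S₀ − S) = 629 × (2390 − 27.4) × 10⁻³ = 1486 kg/d removed.
Net sludge production P_X = 0.1142 × 1486 = 169.7 kg VSS/d.
R_O = Q·ΔS − 1.42 P_X = 1486 − 240.9 = 1245 kg O₂/d.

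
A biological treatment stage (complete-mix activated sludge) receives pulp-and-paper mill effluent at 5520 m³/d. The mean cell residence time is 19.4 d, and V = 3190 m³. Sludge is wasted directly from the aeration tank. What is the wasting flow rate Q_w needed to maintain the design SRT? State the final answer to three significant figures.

Wasting from the aeration tank: Q_w = V / θ_c = 3190 / 19.4 = 164.4 m³/d.

Q_w ≈ 164 m³/d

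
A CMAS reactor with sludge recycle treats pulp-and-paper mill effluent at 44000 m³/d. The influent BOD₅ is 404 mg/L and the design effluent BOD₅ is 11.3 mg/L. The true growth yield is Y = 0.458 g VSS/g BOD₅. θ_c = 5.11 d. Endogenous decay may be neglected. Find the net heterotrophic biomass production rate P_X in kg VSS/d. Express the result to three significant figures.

P_X ≈ 7910 kg VSS/d

Since k_d ≈ 0, Y_obs = Y = 0.458 g VSS/g BOD₅.
Q·(S₀ − S) = 44000 × (404 − 11.3) × 10⁻³ = 17279 kg/d removed.
Net biomass production P_X = Y_obs × Q·(S₀ − S) = 0.4580 × 17279 = 7914 kg VSS/d.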